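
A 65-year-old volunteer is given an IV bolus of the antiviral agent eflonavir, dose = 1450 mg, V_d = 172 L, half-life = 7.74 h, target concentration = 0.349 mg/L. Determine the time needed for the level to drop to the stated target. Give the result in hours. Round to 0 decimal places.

C₀ = Dose / Vd = 1450 / 172 = 8.430 mg/L
k = ln2 / t½ = 0.693147 / 7.74 = 0.08955 h⁻¹
t = ln(C₀ / C) / k = ln(8.430 / 0.349) / 0.08955
  = ln(24.15) / 0.08955 = 3.184 / 0.08955 = 35.56 h

36 h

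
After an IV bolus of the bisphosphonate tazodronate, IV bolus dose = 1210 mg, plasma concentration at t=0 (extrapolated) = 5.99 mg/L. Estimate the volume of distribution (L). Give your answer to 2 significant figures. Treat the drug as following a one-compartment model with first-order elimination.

200 L

Vd = Dose / C₀ = 1210 / 5.99 = 202.0 L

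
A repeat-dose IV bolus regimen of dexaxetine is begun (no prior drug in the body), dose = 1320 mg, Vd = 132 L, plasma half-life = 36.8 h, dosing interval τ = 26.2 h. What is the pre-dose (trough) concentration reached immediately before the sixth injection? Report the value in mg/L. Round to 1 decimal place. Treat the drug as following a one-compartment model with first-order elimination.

C₀ per dose = Dose / Vd = 1320 / 132 = 10.00 mg/L
k = ln2 / t½ = 0.693147 / 36.8 = 0.01884 h⁻¹
Fraction remaining after one interval: r = e^(−kτ) = e^(−0.01884 × 26.2) = 0.6104
Before dose 6, 5 doses have been given (aged 1τ, 2τ, 3τ, 4τ, 5τ).
C_trough = C₀ × (r + r² + … + r^5) = C₀ × r(1−r^5)/(1−r)
        = 10.00 × 0.6104 × (1 − 0.08474) / (1 − 0.6104) = 14.34 mg/L

14.3 mg/L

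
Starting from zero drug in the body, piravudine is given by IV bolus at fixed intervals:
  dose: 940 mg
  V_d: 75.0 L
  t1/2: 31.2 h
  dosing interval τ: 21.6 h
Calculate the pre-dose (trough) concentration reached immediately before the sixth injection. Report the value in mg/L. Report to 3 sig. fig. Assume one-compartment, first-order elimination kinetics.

18.5 mg/L

C₀ per dose = Dose / Vd = 940 / 75.0 = 12.53 mg/L
k = ln2 / t½ = 0.693147 / 31.2 = 0.02222 h⁻¹
Fraction remaining after one interval: r = e^(−kτ) = e^(−0.02222 × 21.6) = 0.6188
Before dose 6, 5 doses have been given (aged 1τ, 2τ, 3τ, 4τ, 5τ).
C_trough = C₀ × (r + r² + … + r^5) = C₀ × r(1−r^5)/(1−r)
        = 12.53 × 0.6188 × (1 − 0.09073) / (1 − 0.6188) = 18.49 mg/L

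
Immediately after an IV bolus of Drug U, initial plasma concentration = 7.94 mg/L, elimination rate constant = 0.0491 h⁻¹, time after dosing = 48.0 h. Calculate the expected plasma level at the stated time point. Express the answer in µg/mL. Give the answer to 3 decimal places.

C = C₀ · e^(−k·t) = 7.940 × e^(−0.04910 × 48.0)
  = 7.940 × 0.09472 = 0.7521 mg/L
(0.7521 mg/L = 0.7521 µg/mL)

0.752 µg/mL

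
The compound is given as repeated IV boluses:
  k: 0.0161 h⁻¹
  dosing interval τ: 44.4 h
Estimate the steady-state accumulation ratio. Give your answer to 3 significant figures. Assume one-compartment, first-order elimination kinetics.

1.96

e^(−kτ) = e^(−0.01610 × 44.4) = 0.4893
Accumulation ratio R = 1 / (1 − e^(−kτ)) = 1 / (1 − 0.4893) = 1.958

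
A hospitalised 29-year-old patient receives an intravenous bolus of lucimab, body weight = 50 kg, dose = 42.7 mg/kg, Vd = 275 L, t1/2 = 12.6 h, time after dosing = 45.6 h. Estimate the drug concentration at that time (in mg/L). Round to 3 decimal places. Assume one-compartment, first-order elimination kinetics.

Total dose = 42.7 × 50 = 2135 mg
C₀ = Dose / Vd = 2135 / 275 = 7.764 mg/L
k = ln2 / t½ = 0.693147 / 12.6 = 0.05501 h⁻¹
C = C₀ · e^(−k·t) = 7.764 × e^(−0.05501 × 45.6)
  = 7.764 × 0.08139 = 0.6319 mg/L

0.632 mg/L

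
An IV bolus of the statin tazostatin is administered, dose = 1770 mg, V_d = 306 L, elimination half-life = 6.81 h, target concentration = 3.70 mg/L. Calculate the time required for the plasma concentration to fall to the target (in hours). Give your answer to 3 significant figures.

4.39 h

C₀ = Dose / Vd = 1770 / 306 = 5.784 mg/L
k = ln2 / t½ = 0.693147 / 6.81 = 0.1018 h⁻¹
t = ln(C₀ / C) / k = ln(5.784 / 3.70) / 0.1018
  = ln(1.563) / 0.1018 = 0.4466 / 0.1018 = 4.387 h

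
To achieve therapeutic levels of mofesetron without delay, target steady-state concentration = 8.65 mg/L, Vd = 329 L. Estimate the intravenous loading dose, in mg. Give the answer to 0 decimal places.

2846 mg

LD = Css × Vd = 8.65 × 329 = 2846 mg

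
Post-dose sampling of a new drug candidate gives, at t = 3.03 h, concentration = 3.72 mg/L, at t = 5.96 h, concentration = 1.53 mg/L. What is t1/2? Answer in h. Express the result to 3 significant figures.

2.29 h

k = ln(C₁/C₂) / (t₂ − t₁) = ln(3.72/1.53) / (5.96 − 3.03)
  = 0.8885 / 2.930 = 0.3032 h⁻¹
t½ = ln2 / k = 0.693147 / 0.3032 = 2.286 h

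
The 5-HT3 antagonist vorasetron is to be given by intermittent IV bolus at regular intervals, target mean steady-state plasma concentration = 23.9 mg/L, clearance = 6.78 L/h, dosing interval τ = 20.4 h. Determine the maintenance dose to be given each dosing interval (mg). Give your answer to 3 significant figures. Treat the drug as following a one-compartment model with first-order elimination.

3310 mg

At steady state, Dose/τ = Css × CL.
Dose = Css × CL × τ = 23.9 × 6.780 × 20.4 = 3306 mg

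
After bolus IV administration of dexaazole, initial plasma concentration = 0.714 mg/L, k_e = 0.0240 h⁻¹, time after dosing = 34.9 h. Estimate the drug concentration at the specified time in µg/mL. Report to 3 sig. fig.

0.309 µg/mL

C = C₀ · e^(−k·t) = 0.7140 × e^(−0.02400 × 34.9)
  = 0.7140 × 0.4327 = 0.3089 mg/L
(0.3089 mg/L = 0.3089 µg/mL)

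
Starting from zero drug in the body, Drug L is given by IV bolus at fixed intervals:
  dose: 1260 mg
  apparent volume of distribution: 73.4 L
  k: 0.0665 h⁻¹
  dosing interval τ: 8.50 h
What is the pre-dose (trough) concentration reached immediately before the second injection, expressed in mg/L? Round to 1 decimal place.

9.8 mg/L

C₀ per dose = Dose / Vd = 1260 / 73.4 = 17.17 mg/L
Fraction remaining after one interval: r = e^(−kτ) = e^(−0.06650 × 8.50) = 0.5682
Before dose 2, 1 dose has been given (aged 1τ).
C_trough = C₀ × r = 17.17 × 0.5682 = 9.756 mg/L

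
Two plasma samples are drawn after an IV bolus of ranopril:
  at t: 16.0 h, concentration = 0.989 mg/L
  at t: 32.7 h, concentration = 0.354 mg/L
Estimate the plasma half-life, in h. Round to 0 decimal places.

k = ln(C₁/C₂) / (t₂ − t₁) = ln(0.989/0.354) / (32.7 − 16.0)
  = 1.027 / 16.70 = 0.06150 h⁻¹
t½ = ln2 / k = 0.693147 / 0.06150 = 11.27 h

11 h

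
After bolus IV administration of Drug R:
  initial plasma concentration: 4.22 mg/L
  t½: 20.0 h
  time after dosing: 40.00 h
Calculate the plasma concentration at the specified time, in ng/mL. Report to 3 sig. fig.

k = ln2 / t½ = 0.693147 / 20.0 = 0.03466 h⁻¹
t / t½ = 40.00 / 20.0 = 2 half-lives
C = C₀ × (1/2)^2 = 4.220 × 0.2500 = 1.055 mg/L
Convert: 1.055 mg/L × 1000 = 1055 ng/mL

1060 ng/mL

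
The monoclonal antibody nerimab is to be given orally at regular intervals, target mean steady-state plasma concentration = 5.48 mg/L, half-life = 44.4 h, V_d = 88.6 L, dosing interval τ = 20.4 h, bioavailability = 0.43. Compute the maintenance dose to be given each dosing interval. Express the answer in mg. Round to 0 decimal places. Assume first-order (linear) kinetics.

360 mg

k = ln2 / t½ = 0.693147 / 44.4 = 0.01561 h⁻¹
CL = k × Vd = 0.01561 × 88.6 = 1.383 L/h
At steady state, F × (Dose/τ) = Css × CL.
Dose = Css × CL × τ / F = 5.48 × 1.383 × 20.4 / 0.43 = 359.6 mg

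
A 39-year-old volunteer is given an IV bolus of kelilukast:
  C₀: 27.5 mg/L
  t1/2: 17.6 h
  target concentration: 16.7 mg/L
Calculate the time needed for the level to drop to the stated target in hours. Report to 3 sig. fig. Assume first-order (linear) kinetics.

12.7 h

k = ln2 / t½ = 0.693147 / 17.6 = 0.03938 h⁻¹
t = ln(C₀ / C) / k = ln(27.50 / 16.7) / 0.03938
  = ln(1.647) / 0.03938 = 0.4990 / 0.03938 = 12.67 h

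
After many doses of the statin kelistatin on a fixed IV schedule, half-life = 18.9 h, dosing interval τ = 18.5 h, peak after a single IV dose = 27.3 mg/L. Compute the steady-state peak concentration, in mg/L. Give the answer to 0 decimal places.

55 mg/L

k = ln2 / t½ = 0.693147 / 18.9 = 0.03667 h⁻¹
e^(−kτ) = e^(−0.03667 × 18.5) = 0.5074
Accumulation ratio R = 1 / (1 − e^(−kτ)) = 1 / (1 − 0.5074) = 2.030
Steady-state peak = C₀ × R = 27.3 × 2.030 = 55.42 mg/L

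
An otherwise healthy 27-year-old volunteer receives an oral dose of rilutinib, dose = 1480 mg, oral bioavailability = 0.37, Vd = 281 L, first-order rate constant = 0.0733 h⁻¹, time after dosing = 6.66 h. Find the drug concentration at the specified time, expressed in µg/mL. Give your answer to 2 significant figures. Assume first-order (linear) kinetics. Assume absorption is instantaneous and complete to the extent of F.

Amount reaching circulation = F × Dose = 0.37 × 1480 = 547.6 mg
C₀ = F·Dose / Vd = 547.6 / 281 = 1.949 mg/L
C = C₀ · e^(−k·t) = 1.949 × e^(−0.07330 × 6.66)
  = 1.949 × 0.6137 = 1.196 mg/L
(1.196 mg/L = 1.196 µg/mL)

1.2 µg/mL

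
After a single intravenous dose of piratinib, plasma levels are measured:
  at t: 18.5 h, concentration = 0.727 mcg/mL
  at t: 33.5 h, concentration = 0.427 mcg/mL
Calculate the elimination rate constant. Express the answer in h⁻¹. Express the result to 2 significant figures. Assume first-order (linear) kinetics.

0.035 h⁻¹

k = ln(C₁/C₂) / (t₂ − t₁) = ln(0.727/0.427) / (33.5 − 18.5)
  = 0.5321 / 15.00 = 0.03547 h⁻¹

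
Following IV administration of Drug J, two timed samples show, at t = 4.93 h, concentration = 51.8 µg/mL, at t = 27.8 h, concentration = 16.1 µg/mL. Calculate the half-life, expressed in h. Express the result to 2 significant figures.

k = ln(C₁/C₂) / (t₂ − t₁) = ln(51.8/16.1) / (27.8 − 4.93)
  = 1.169 / 22.87 = 0.05111 h⁻¹
t½ = ln2 / k = 0.693147 / 0.05111 = 13.56 h

14 h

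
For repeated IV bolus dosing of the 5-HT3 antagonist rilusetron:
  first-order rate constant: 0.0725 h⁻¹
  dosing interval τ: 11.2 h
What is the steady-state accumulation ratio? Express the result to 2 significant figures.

e^(−kτ) = e^(−0.07250 × 11.2) = 0.4440
Accumulation ratio R = 1 / (1 − e^(−kτ)) = 1 / (1 − 0.4440) = 1.799

1.8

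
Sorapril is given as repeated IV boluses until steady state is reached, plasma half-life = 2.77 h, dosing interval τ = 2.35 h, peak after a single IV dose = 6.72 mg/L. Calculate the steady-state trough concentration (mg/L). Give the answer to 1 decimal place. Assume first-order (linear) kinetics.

8.4 mg/L

k = ln2 / t½ = 0.693147 / 2.77 = 0.2502 h⁻¹
e^(−kτ) = e^(−0.2502 × 2.35) = 0.5555
Accumulation ratio R = 1 / (1 − e^(−kτ)) = 1 / (1 − 0.5555) = 2.250
Steady-state trough = C₀ × R × e^(−kτ) = 6.72 × 2.250 × 0.5555 = 8.399 mg/L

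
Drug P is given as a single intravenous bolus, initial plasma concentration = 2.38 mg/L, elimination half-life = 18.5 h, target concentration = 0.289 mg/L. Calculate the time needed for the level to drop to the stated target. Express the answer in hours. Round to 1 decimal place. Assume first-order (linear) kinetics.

56.3 h

k = ln2 / t½ = 0.693147 / 18.5 = 0.03747 h⁻¹
t = ln(C₀ / C) / k = ln(2.380 / 0.289) / 0.03747
  = ln(8.235) / 0.03747 = 2.108 / 0.03747 = 56.26 h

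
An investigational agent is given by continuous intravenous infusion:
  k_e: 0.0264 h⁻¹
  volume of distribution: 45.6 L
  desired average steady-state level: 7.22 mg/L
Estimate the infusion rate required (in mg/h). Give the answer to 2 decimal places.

CL = k × Vd = 0.02640 × 45.6 = 1.204 L/h
At steady state, infusion rate R₀ = Css × CL = 7.22 × 1.204 = 8.693 mg/h

8.69 mg/h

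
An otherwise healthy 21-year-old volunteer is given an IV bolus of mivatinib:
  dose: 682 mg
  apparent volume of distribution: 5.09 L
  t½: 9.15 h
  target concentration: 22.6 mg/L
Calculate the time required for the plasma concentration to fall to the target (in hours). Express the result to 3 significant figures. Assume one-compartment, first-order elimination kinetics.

C₀ = Dose / Vd = 682.0 / 5.09 = 134.0 mg/L
k = ln2 / t½ = 0.693147 / 9.15 = 0.07575 h⁻¹
t = ln(C₀ / C) / k = ln(134.0 / 22.6) / 0.07575
  = ln(5.929) / 0.07575 = 1.780 / 0.07575 = 23.50 h

23.5 h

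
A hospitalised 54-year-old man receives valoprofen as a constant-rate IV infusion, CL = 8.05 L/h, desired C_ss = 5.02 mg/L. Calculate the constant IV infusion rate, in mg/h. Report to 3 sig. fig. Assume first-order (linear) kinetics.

40.4 mg/h

At steady state, infusion rate R₀ = Css × CL = 5.02 × 8.050 = 40.41 mg/h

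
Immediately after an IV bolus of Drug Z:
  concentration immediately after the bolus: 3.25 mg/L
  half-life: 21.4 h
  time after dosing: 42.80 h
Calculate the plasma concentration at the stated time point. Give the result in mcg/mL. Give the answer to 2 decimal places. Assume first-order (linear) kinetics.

0.81 mcg/mL

k = ln2 / t½ = 0.693147 / 21.4 = 0.03239 h⁻¹
t / t½ = 42.80 / 21.4 = 2 half-lives
C = C₀ × (1/2)^2 = 3.250 × 0.2500 = 0.8125 mg/L
(0.8125 mg/L = 0.8125 mcg/mL)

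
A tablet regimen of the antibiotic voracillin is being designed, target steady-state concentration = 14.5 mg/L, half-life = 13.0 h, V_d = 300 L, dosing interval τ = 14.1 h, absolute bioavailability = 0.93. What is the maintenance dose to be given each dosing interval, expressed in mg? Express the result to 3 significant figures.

3520 mg

k = ln2 / t½ = 0.693147 / 13.0 = 0.05332 h⁻¹
CL = k × Vd = 0.05332 × 300 = 16.00 L/h
At steady state, F × (Dose/τ) = Css × CL.
Dose = Css × CL × τ / F = 14.5 × 16.00 × 14.1 / 0.93 = 3517 mg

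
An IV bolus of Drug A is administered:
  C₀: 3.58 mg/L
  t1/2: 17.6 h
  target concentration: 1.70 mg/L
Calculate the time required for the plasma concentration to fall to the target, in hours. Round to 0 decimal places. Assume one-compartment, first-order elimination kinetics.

19 h

k = ln2 / t½ = 0.693147 / 17.6 = 0.03938 h⁻¹
t = ln(C₀ / C) / k = ln(3.580 / 1.70) / 0.03938
  = ln(2.106) / 0.03938 = 0.7448 / 0.03938 = 18.91 h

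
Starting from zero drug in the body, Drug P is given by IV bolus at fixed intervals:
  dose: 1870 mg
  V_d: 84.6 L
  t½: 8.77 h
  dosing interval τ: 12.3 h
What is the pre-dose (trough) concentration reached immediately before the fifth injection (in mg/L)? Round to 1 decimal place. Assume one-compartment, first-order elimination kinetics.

13.2 mg/L

C₀ per dose = Dose / Vd = 1870 / 84.6 = 22.10 mg/L
k = ln2 / t½ = 0.693147 / 8.77 = 0.07904 h⁻¹
Fraction remaining after one interval: r = e^(−kτ) = e^(−0.07904 × 12.3) = 0.3783
Before dose 5, 4 doses have been given (aged 1τ, 2τ, 3τ, 4τ).
C_trough = C₀ × (r + r² + … + r^4) = C₀ × r(1−r^4)/(1−r)
        = 22.10 × 0.3783 × (1 − 0.02048) / (1 − 0.3783) = 13.17 mg/L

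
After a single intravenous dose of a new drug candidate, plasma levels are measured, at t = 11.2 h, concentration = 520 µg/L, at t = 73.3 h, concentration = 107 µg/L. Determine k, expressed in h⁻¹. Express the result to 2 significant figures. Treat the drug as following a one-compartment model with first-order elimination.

k = ln(C₁/C₂) / (t₂ − t₁) = ln(520/107) / (73.3 − 11.2)
  = 1.581 / 62.10 = 0.02546 h⁻¹

0.025 h⁻¹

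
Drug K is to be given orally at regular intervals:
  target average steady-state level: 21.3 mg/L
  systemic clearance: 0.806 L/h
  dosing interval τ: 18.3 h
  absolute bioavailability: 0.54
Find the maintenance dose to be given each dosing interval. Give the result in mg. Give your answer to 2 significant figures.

580 mg

At steady state, F × (Dose/τ) = Css × CL.
Dose = Css × CL × τ / F = 21.3 × 0.8060 × 18.3 / 0.54 = 581.8 mg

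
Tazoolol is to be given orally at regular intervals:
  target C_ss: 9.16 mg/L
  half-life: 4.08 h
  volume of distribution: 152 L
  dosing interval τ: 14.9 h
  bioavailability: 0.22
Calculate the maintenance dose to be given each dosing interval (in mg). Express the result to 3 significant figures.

16000 mg

k = ln2 / t½ = 0.693147 / 4.08 = 0.1699 h⁻¹
CL = k × Vd = 0.1699 × 152 = 25.82 L/h
At steady state, F × (Dose/τ) = Css × CL.
Dose = Css × CL × τ / F = 9.16 × 25.82 × 14.9 / 0.22 = 16020 mg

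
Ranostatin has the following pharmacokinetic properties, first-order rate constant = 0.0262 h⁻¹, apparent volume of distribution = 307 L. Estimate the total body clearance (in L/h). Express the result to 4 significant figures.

8.043 L/h

CL = k × Vd = 0.0262 × 307 = 8.043 L/h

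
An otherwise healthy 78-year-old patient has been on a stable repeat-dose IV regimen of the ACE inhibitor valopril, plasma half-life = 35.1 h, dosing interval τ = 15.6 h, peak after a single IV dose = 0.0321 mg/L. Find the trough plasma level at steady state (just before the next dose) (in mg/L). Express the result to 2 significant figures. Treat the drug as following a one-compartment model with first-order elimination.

0.089 mg/L

k = ln2 / t½ = 0.693147 / 35.1 = 0.01975 h⁻¹
e^(−kτ) = e^(−0.01975 × 15.6) = 0.7348
Accumulation ratio R = 1 / (1 − e^(−kτ)) = 1 / (1 − 0.7348) = 3.771
Steady-state trough = C₀ × R × e^(−kτ) = 0.0321 × 3.771 × 0.7348 = 0.08895 mg/L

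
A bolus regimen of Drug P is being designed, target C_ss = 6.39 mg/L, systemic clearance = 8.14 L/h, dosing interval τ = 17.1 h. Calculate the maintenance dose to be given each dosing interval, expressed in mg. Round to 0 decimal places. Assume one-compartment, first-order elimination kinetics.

At steady state, Dose/τ = Css × CL.
Dose = Css × CL × τ = 6.39 × 8.140 × 17.1 = 889.4 mg

889 mg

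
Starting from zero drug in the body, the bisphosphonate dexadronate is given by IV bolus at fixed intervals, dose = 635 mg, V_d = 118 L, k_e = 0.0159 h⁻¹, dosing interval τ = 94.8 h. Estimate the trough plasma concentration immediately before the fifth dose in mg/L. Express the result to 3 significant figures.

1.53 mg/L

C₀ per dose = Dose / Vd = 635 / 118 = 5.381 mg/L
Fraction remaining after one interval: r = e^(−kτ) = e^(−0.01590 × 94.8) = 0.2215
Before dose 5, 4 doses have been given (aged 1τ, 2τ, 3τ, 4τ).
C_trough = C₀ × (r + r² + … + r^4) = C₀ × r(1−r^4)/(1−r)
        = 5.381 × 0.2215 × (1 − 0.002407) / (1 − 0.2215) = 1.527 mg/L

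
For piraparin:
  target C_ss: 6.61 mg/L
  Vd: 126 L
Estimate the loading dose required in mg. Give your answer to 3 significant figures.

LD = Css × Vd = 6.61 × 126 = 832.9 mg

833 mg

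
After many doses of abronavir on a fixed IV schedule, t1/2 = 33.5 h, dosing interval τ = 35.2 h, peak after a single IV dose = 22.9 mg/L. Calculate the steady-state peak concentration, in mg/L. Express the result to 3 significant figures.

44.3 mg/L

k = ln2 / t½ = 0.693147 / 33.5 = 0.02069 h⁻¹
e^(−kτ) = e^(−0.02069 × 35.2) = 0.4827
Accumulation ratio R = 1 / (1 − e^(−kτ)) = 1 / (1 − 0.4827) = 1.933
Steady-state peak = C₀ × R = 22.9 × 1.933 = 44.27 mg/L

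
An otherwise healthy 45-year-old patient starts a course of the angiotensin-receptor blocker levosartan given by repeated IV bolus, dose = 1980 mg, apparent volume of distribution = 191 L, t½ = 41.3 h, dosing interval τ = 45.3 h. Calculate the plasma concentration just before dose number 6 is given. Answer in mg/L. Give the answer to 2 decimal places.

8.90 mg/L

C₀ per dose = Dose / Vd = 1980 / 191 = 10.37 mg/L
k = ln2 / t½ = 0.693147 / 41.3 = 0.01678 h⁻¹
Fraction remaining after one interval: r = e^(−kτ) = e^(−0.01678 × 45.3) = 0.4676
Before dose 6, 5 doses have been given (aged 1τ, 2τ, 3τ, 4τ, 5τ).
C_trough = C₀ × (r + r² + … + r^5) = C₀ × r(1−r^5)/(1−r)
        = 10.37 × 0.4676 × (1 − 0.02235) / (1 − 0.4676) = 8.904 mg/L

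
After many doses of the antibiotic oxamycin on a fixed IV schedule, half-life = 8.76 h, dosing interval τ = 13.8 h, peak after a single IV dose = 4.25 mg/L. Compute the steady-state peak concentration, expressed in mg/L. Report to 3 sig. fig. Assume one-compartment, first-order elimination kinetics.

k = ln2 / t½ = 0.693147 / 8.76 = 0.07913 h⁻¹
e^(−kτ) = e^(−0.07913 × 13.8) = 0.3355
Accumulation ratio R = 1 / (1 − e^(−kτ)) = 1 / (1 − 0.3355) = 1.505
Steady-state peak = C₀ × R = 4.25 × 1.505 = 6.396 mg/L

6.40 mg/L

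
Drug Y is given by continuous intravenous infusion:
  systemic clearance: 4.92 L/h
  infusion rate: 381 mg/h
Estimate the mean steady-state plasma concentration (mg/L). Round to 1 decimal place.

At steady state Css = R₀ / CL = 381 / 4.920 = 77.44 mg/L

77.4 mg/L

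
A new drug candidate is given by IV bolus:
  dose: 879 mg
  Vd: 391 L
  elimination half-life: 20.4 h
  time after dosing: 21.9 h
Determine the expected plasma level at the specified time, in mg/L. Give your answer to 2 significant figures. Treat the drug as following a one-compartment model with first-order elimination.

C₀ = Dose / Vd = 879.0 / 391 = 2.248 mg/L
k = ln2 / t½ = 0.693147 / 20.4 = 0.03398 h⁻¹
C = C₀ · e^(−k·t) = 2.248 × e^(−0.03398 × 21.9)
  = 2.248 × 0.4751 = 1.068 mg/L

1.1 mg/L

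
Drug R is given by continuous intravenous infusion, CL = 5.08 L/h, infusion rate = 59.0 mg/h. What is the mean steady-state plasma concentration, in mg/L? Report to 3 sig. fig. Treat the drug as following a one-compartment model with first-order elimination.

11.6 mg/L

At steady state Css = R₀ / CL = 59.0 / 5.080 = 11.61 mg/L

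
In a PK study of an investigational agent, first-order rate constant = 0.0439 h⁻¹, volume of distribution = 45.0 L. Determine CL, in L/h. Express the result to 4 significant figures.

1.976 L/h

CL = k × Vd = 0.0439 × 45.0 = 1.976 L/h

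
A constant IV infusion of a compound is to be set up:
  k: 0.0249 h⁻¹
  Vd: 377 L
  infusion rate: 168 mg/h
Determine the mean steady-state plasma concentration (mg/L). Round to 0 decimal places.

CL = k × Vd = 0.02490 × 377 = 9.387 L/h
At steady state Css = R₀ / CL = 168 / 9.387 = 17.90 mg/L

18 mg/L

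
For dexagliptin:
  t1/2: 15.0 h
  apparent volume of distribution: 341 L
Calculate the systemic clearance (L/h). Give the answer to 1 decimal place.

15.8 L/h

k = ln2 / t½ = 0.693147 / 15.0 = 0.04621 h⁻¹
CL = k × Vd = 0.04621 × 341 = 15.76 L/h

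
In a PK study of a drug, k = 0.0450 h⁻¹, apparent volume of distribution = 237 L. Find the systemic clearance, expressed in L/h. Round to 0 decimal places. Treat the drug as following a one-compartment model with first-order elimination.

CL = k × Vd = 0.0450 × 237 = 10.67 L/h

11 L/h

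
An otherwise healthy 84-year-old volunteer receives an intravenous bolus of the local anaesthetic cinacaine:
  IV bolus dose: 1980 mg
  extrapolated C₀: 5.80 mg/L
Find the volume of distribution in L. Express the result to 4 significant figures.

341.4 L

Vd = Dose / C₀ = 1980 / 5.80 = 341.4 L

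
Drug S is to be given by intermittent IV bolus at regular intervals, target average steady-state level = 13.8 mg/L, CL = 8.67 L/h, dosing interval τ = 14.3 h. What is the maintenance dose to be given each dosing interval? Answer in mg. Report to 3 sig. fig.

1710 mg

At steady state, Dose/τ = Css × CL.
Dose = Css × CL × τ = 13.8 × 8.670 × 14.3 = 1711 mg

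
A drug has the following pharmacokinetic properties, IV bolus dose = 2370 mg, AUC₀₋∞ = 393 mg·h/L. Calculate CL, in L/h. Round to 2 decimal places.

6.03 L/h

CL = Dose / AUC = 2370 / 393 = 6.031 L/h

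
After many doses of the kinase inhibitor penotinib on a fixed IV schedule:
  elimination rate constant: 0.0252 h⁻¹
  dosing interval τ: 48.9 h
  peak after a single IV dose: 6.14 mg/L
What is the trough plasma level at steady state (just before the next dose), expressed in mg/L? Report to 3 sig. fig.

2.53 mg/L

e^(−kτ) = e^(−0.02520 × 48.9) = 0.2916
Accumulation ratio R = 1 / (1 − e^(−kτ)) = 1 / (1 − 0.2916) = 1.412
Steady-state trough = C₀ × R × e^(−kτ) = 6.14 × 1.412 × 0.2916 = 2.528 mg/L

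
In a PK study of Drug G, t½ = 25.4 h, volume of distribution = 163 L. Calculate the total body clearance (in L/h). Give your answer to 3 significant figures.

4.45 L/h

k = ln2 / t½ = 0.693147 / 25.4 = 0.02729 h⁻¹
CL = k × Vd = 0.02729 × 163 = 4.448 L/h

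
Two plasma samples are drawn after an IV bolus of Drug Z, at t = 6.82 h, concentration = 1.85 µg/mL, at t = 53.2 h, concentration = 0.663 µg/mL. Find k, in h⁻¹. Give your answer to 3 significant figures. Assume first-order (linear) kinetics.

k = ln(C₁/C₂) / (t₂ − t₁) = ln(1.85/0.663) / (53.2 − 6.82)
  = 1.026 / 46.38 = 0.02212 h⁻¹

0.0221 h⁻¹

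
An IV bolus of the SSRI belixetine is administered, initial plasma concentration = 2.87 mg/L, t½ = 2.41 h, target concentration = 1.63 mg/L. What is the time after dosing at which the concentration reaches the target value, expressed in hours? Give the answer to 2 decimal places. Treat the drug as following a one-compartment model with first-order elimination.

k = ln2 / t½ = 0.693147 / 2.41 = 0.2876 h⁻¹
t = ln(C₀ / C) / k = ln(2.870 / 1.63) / 0.2876
  = ln(1.761) / 0.2876 = 0.5659 / 0.2876 = 1.968 h

1.97 h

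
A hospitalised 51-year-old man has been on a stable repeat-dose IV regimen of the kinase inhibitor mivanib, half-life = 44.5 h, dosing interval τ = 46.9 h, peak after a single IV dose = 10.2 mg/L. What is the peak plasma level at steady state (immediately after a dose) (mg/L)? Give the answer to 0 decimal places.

20 mg/L

k = ln2 / t½ = 0.693147 / 44.5 = 0.01558 h⁻¹
e^(−kτ) = e^(−0.01558 × 46.9) = 0.4816
Accumulation ratio R = 1 / (1 − e^(−kτ)) = 1 / (1 − 0.4816) = 1.929
Steady-state peak = C₀ × R = 10.2 × 1.929 = 19.68 mg/L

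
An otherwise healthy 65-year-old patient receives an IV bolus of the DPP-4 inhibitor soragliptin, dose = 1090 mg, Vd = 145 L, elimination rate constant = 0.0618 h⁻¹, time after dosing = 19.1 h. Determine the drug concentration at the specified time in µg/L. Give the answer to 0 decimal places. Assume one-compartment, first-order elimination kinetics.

2309 µg/L

C₀ = Dose / Vd = 1090 / 145 = 7.517 mg/L
C = C₀ · e^(−k·t) = 7.517 × e^(−0.06180 × 19.1)
  = 7.517 × 0.3072 = 2.309 mg/L
Convert: 2.309 mg/L × 1000 = 2309 µg/L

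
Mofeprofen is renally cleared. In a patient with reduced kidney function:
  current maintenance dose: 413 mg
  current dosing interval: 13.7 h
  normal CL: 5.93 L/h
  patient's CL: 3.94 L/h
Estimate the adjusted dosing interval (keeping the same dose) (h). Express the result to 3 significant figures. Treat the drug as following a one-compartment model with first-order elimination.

To keep the same average steady-state level, dosing rate must scale with clearance.
CL ratio = 3.94 / 5.93 = 0.6644
New interval (same dose) = 13.7 / 0.6644 = 20.62 h

20.6 h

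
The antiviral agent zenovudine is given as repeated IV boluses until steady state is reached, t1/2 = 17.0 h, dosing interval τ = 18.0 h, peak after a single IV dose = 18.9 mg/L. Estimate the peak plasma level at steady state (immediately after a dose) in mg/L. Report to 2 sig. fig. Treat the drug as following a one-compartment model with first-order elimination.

k = ln2 / t½ = 0.693147 / 17.0 = 0.04077 h⁻¹
e^(−kτ) = e^(−0.04077 × 18.0) = 0.4801
Accumulation ratio R = 1 / (1 − e^(−kτ)) = 1 / (1 − 0.4801) = 1.923
Steady-state peak = C₀ × R = 18.9 × 1.923 = 36.34 mg/L

36 mg/L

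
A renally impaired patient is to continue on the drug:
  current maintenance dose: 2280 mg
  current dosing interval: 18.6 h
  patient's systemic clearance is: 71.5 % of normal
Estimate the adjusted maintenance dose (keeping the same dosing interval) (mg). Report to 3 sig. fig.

1630 mg

To keep the same average steady-state level, dosing rate must scale with clearance.
CL ratio = 71.5 / 100 = 0.7150
New dose (same interval) = 2280 × 0.7150 = 1630 mg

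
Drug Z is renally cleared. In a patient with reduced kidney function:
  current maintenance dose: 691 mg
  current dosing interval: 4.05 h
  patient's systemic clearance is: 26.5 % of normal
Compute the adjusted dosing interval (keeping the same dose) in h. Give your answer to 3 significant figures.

15.3 h

To keep the same average steady-state level, dosing rate must scale with clearance.
CL ratio = 26.5 / 100 = 0.2650
New interval (same dose) = 4.05 / 0.2650 = 15.28 h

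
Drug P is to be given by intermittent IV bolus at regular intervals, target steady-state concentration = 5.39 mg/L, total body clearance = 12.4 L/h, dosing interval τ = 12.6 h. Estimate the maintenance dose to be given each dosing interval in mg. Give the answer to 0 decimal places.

At steady state, Dose/τ = Css × CL.
Dose = Css × CL × τ = 5.39 × 12.40 × 12.6 = 842.1 mg

842 mg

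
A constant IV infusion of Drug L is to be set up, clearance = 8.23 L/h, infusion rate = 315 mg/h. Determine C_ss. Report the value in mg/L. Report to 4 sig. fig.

38.27 mg/L

At steady state Css = R₀ / CL = 315 / 8.230 = 38.27 mg/L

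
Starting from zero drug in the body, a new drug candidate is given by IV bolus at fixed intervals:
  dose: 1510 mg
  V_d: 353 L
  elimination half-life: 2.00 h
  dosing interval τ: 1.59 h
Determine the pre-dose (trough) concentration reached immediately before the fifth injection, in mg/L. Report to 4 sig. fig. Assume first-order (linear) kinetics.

5.177 mg/L

C₀ per dose = Dose / Vd = 1510 / 353 = 4.278 mg/L
k = ln2 / t½ = 0.693147 / 2.00 = 0.3466 h⁻¹
Fraction remaining after one interval: r = e^(−kτ) = e^(−0.3466 × 1.59) = 0.5763
Before dose 5, 4 doses have been given (aged 1τ, 2τ, 3τ, 4τ).
C_trough = C₀ × (r + r² + … + r^4) = C₀ × r(1−r^4)/(1−r)
        = 4.278 × 0.5763 × (1 − 0.1103) / (1 − 0.5763) = 5.177 mg/L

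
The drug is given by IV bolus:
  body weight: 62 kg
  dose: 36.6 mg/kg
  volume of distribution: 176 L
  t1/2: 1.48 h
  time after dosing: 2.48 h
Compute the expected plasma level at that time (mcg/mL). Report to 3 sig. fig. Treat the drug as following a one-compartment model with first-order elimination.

Total dose = 36.6 × 62 = 2269 mg
C₀ = Dose / Vd = 2269 / 176 = 12.89 mg/L
k = ln2 / t½ = 0.693147 / 1.48 = 0.4683 h⁻¹
C = C₀ · e^(−k·t) = 12.89 × e^(−0.4683 × 2.48)
  = 12.89 × 0.3131 = 4.036 mg/L
(4.036 mg/L = 4.036 mcg/mL)

4.04 mcg/mL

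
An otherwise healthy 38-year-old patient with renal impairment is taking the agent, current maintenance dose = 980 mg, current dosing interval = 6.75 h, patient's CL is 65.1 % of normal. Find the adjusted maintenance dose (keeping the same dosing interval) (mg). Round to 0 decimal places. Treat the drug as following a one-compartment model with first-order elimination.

To keep the same average steady-state level, dosing rate must scale with clearance.
CL ratio = 65.1 / 100 = 0.6510
New dose (same interval) = 980 × 0.6510 = 638.0 mg

638 mg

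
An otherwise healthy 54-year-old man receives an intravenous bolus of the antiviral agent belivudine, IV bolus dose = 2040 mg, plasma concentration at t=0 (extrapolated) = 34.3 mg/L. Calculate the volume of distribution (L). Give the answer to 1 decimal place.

Vd = Dose / C₀ = 2040 / 34.3 = 59.48 L

59.5 L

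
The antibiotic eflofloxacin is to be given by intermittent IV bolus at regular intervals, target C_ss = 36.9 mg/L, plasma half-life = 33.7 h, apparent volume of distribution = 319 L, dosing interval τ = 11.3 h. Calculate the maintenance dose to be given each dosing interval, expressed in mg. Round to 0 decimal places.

k = ln2 / t½ = 0.693147 / 33.7 = 0.02057 h⁻¹
CL = k × Vd = 0.02057 × 319 = 6.562 L/h
At steady state, Dose/τ = Css × CL.
Dose = Css × CL × τ = 36.9 × 6.562 × 11.3 = 2736 mg

2736 mg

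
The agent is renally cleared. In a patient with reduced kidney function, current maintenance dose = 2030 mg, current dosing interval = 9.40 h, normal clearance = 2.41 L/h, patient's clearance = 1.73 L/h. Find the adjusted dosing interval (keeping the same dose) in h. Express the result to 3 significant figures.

To keep the same average steady-state level, dosing rate must scale with clearance.
CL ratio = 1.73 / 2.41 = 0.7178
New interval (same dose) = 9.40 / 0.7178 = 13.10 h

13.1 h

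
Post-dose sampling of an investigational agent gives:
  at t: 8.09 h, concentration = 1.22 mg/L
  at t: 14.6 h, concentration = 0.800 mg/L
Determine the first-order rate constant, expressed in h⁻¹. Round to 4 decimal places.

k = ln(C₁/C₂) / (t₂ − t₁) = ln(1.22/0.800) / (14.6 − 8.09)
  = 0.4220 / 6.510 = 0.06482 h⁻¹

0.0648 h⁻¹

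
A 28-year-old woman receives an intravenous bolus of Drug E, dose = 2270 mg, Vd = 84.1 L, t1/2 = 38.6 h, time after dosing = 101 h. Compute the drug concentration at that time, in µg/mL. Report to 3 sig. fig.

4.40 µg/mL

C₀ = Dose / Vd = 2270 / 84.1 = 26.99 mg/L
k = ln2 / t½ = 0.693147 / 38.6 = 0.01796 h⁻¹
C = C₀ · e^(−k·t) = 26.99 × e^(−0.01796 × 101)
  = 26.99 × 0.1630 = 4.399 mg/L
(4.399 mg/L = 4.399 µg/mL)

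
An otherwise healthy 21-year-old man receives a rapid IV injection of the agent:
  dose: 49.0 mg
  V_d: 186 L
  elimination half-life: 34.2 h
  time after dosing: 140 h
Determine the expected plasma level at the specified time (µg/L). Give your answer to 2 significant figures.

15 µg/L

C₀ = Dose / Vd = 49.00 / 186 = 0.2634 mg/L
k = ln2 / t½ = 0.693147 / 34.2 = 0.02027 h⁻¹
C = C₀ · e^(−k·t) = 0.2634 × e^(−0.02027 × 140)
  = 0.2634 × 0.05855 = 0.01542 mg/L
Convert: 0.01542 mg/L × 1000 = 15.42 µg/L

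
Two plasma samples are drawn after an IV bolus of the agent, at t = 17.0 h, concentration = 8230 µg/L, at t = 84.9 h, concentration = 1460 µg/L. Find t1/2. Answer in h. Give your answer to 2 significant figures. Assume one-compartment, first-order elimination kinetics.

k = ln(C₁/C₂) / (t₂ − t₁) = ln(8230/1460) / (84.9 − 17.0)
  = 1.729 / 67.90 = 0.02546 h⁻¹
t½ = ln2 / k = 0.693147 / 0.02546 = 27.22 h

27 h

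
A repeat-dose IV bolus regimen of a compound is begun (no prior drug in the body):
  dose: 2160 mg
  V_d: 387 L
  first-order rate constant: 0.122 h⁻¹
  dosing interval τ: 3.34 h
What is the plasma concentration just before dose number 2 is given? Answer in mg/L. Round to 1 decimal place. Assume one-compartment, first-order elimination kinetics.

3.7 mg/L

C₀ per dose = Dose / Vd = 2160 / 387 = 5.581 mg/L
Fraction remaining after one interval: r = e^(−kτ) = e^(−0.1220 × 3.34) = 0.6653
Before dose 2, 1 dose has been given (aged 1τ).
C_trough = C₀ × r = 5.581 × 0.6653 = 3.713 mg/L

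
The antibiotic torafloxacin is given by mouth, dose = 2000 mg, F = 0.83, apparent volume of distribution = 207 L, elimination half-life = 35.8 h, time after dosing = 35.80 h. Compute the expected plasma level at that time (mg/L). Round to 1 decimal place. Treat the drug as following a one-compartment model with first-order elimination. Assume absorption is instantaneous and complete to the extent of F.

4.0 mg/L

Amount reaching circulation = F × Dose = 0.83 × 2000 = 1660 mg
C₀ = F·Dose / Vd = 1660 / 207 = 8.019 mg/L
k = ln2 / t½ = 0.693147 / 35.8 = 0.01936 h⁻¹
t / t½ = 35.80 / 35.8 = 1 half-lives
C = C₀ × (1/2)^1 = 8.019 × 0.5000 = 4.010 mg/L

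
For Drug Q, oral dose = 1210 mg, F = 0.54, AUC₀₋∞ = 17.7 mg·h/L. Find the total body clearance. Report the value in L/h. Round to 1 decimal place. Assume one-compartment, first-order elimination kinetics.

CL = F·Dose / AUC = 0.54 × 1210 / 17.7 = 36.92 L/h

36.9 L/h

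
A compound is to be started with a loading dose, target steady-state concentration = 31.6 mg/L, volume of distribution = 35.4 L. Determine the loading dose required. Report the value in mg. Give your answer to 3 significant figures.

LD = Css × Vd = 31.6 × 35.4 = 1119 mg

1120 mg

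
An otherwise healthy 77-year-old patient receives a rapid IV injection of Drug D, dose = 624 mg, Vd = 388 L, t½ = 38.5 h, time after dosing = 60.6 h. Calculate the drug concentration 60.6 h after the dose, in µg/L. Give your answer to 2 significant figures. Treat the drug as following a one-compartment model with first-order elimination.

540 µg/L

C₀ = Dose / Vd = 624.0 / 388 = 1.608 mg/L
k = ln2 / t½ = 0.693147 / 38.5 = 0.01800 h⁻¹
C = C₀ · e^(−k·t) = 1.608 × e^(−0.01800 × 60.6)
  = 1.608 × 0.3359 = 0.5401 mg/L
Convert: 0.5401 mg/L × 1000 = 540.1 µg/L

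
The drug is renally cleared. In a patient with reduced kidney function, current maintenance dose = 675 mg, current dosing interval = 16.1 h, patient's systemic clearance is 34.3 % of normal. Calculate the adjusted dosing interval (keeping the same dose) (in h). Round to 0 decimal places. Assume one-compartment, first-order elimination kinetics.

To keep the same average steady-state level, dosing rate must scale with clearance.
CL ratio = 34.3 / 100 = 0.3430
New interval (same dose) = 16.1 / 0.3430 = 46.94 h

47 h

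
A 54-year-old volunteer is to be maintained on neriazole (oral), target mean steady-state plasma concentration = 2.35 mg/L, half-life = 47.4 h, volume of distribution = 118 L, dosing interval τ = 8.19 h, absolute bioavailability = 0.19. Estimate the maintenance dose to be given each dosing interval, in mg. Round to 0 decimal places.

175 mg

k = ln2 / t½ = 0.693147 / 47.4 = 0.01462 h⁻¹
CL = k × Vd = 0.01462 × 118 = 1.725 L/h
At steady state, F × (Dose/τ) = Css × CL.
Dose = Css × CL × τ / F = 2.35 × 1.725 × 8.19 / 0.19 = 174.7 mg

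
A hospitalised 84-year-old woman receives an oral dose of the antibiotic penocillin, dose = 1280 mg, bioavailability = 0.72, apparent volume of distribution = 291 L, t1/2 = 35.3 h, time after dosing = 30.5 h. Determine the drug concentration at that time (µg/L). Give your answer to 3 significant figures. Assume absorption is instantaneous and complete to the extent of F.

Amount reaching circulation = F × Dose = 0.72 × 1280 = 921.6 mg
C₀ = F·Dose / Vd = 921.6 / 291 = 3.167 mg/L
k = ln2 / t½ = 0.693147 / 35.3 = 0.01964 h⁻¹
C = C₀ · e^(−k·t) = 3.167 × e^(−0.01964 × 30.5)
  = 3.167 × 0.5493 = 1.740 mg/L
Convert: 1.740 mg/L × 1000 = 1740 µg/L

1740 µg/L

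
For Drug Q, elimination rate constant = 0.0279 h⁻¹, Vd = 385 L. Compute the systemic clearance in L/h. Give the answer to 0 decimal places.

11 L/h

CL = k × Vd = 0.0279 × 385 = 10.74 L/h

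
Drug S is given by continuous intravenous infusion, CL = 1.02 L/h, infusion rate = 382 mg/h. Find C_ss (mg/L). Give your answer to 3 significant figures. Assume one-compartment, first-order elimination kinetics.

375 mg/L

At steady state Css = R₀ / CL = 382 / 1.020 = 374.5 mg/L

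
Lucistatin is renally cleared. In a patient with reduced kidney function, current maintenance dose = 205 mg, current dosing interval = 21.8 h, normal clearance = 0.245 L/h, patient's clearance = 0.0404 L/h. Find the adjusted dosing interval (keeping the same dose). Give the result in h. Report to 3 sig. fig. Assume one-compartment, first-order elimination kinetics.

132 h

To keep the same average steady-state level, dosing rate must scale with clearance.
CL ratio = 0.0404 / 0.245 = 0.1649
New interval (same dose) = 21.8 / 0.1649 = 132.2 h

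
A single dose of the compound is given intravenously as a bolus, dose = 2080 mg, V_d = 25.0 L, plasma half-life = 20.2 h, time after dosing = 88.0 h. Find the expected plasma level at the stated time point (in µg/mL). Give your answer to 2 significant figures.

C₀ = Dose / Vd = 2080 / 25.0 = 83.20 mg/L
k = ln2 / t½ = 0.693147 / 20.2 = 0.03431 h⁻¹
C = C₀ · e^(−k·t) = 83.20 × e^(−0.03431 × 88.0)
  = 83.20 × 0.04884 = 4.063 mg/L
(4.063 mg/L = 4.063 µg/mL)

4.1 µg/mL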